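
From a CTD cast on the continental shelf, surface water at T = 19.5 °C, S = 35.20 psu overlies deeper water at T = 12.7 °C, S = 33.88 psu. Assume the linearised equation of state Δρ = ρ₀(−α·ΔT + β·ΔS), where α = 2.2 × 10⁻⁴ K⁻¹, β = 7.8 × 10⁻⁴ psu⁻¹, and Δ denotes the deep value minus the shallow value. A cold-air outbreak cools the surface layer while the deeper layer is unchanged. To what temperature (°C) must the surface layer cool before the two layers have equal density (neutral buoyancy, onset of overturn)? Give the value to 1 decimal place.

Neutral buoyancy requires Δρ = 0, i.e. −α(T_deep − T_surf′) + β(S_deep − S_surf) = 0.
T_surf′ = T_deep − (β/α)·ΔS = 12.7 − (7.8 × 10⁻⁴/2.2 × 10⁻⁴)·(-1.32) = 17.380 °C.
Cooling required: 19.5 − (17.380) = 2.120 °C.

17.4 °C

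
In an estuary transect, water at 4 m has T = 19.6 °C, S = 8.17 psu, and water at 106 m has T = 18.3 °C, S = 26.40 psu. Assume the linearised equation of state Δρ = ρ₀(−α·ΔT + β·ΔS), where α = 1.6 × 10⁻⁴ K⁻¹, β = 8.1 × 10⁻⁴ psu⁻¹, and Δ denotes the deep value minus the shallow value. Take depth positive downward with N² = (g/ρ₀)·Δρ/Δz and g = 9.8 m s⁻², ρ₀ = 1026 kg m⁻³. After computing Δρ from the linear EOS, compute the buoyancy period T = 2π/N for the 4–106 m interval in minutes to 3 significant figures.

ΔT = -1.3 K, ΔS = +18.23 psu (deep − shallow).
Δρ/ρ₀ = −αΔT + βΔS = 2.08 × 10⁻⁴ + 0.0147663 = 0.0149743, so Δρ ≈ 15.36 kg m⁻³.
N² = (g/ρ₀)·Δρ/Δz = g·(Δρ/ρ₀)/Δz = 9.8 × 0.0149743 / 102 = 1.4387 × 10⁻³ s⁻².
N = √(1.4387 × 10⁻³) = 0.037930 rad s⁻¹ → T = 2π/N = 165.65 s = 2.7608 min ≈ 2.76 min.

2.76 min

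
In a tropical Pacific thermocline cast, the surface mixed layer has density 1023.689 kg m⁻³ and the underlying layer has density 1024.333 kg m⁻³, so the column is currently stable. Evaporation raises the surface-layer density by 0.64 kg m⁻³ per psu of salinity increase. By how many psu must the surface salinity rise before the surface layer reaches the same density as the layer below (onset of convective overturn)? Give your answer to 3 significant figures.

1.01 psu

Density deficit of the surface layer: 1024.333 − 1023.689 = 0.644 kg m⁻³.
Required change = 0.644 / 0.64 = 1.01 psu.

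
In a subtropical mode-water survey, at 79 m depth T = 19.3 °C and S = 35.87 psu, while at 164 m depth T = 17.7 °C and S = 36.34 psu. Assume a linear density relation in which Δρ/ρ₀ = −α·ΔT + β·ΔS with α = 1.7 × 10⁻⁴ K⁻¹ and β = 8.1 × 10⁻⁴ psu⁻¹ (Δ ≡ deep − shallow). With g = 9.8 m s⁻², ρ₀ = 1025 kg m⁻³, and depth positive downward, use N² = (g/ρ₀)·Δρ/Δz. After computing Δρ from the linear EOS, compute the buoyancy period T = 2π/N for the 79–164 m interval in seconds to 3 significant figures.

ΔT = -1.6 K, ΔS = +0.47 psu (deep − shallow).
Δρ/ρ₀ = −αΔT + βΔS = 2.72 × 10⁻⁴ + 3.807 × 10⁻⁴ = 6.527 × 10⁻⁴, so Δρ ≈ 0.6690 kg m⁻³.
N² = (g/ρ₀)·Δρ/Δz = g·(Δρ/ρ₀)/Δz = 9.8 × 6.527 × 10⁻⁴ / 85 = 7.5252 × 10⁻⁵ s⁻².
N = √(7.5252 × 10⁻⁵) = 8.6748 × 10⁻³ rad s⁻¹ → T = 2π/N = 724.30 s ≈ 724 s.

724 s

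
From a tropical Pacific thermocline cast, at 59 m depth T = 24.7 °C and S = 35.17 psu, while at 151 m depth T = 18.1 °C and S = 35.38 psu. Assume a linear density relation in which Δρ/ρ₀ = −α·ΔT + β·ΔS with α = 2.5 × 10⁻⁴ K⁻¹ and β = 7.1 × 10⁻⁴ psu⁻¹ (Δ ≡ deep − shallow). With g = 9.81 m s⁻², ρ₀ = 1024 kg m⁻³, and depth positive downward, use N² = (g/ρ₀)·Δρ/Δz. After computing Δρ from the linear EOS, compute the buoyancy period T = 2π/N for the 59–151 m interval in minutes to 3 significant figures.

ΔT = -6.6 K, ΔS = +0.21 psu (deep − shallow).
Δρ/ρ₀ = −αΔT + βΔS = 1.65 × 10⁻³ + 1.491 × 10⁻⁴ = 1.7991 × 10⁻³, so Δρ ≈ 1.842 kg m⁻³.
N² = (g/ρ₀)·Δρ/Δz = g·(Δρ/ρ₀)/Δz = 9.81 × 1.7991 × 10⁻³ / 92 = 1.9184 × 10⁻⁴ s⁻².
N = √(1.9184 × 10⁻⁴) = 0.013851 rad s⁻¹ → T = 2π/N = 453.63 s = 7.5605 min ≈ 7.56 min.

7.56 min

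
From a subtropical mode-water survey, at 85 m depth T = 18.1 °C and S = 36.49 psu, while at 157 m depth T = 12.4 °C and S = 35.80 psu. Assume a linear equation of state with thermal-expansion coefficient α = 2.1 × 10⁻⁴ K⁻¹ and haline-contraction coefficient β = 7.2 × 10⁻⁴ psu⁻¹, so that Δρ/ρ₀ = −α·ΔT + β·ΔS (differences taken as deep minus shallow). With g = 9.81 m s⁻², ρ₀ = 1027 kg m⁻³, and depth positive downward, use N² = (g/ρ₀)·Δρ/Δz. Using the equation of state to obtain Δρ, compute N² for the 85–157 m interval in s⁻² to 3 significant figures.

ΔT = -5.7 K, ΔS = -0.69 psu (deep − shallow).
Δρ/ρ₀ = −αΔT + βΔS = 1.197 × 10⁻³ − 4.968 × 10⁻⁴ = 7.002 × 10⁻⁴, so Δρ ≈ 0.7191 kg m⁻³.
N² = (g/ρ₀)·Δρ/Δz = g·(Δρ/ρ₀)/Δz = 9.81 × 7.002 × 10⁻⁴ / 72 = 9.5402 × 10⁻⁵ s⁻² ≈ 9.54 × 10⁻⁵ s⁻².

9.54 × 10⁻⁵ s⁻²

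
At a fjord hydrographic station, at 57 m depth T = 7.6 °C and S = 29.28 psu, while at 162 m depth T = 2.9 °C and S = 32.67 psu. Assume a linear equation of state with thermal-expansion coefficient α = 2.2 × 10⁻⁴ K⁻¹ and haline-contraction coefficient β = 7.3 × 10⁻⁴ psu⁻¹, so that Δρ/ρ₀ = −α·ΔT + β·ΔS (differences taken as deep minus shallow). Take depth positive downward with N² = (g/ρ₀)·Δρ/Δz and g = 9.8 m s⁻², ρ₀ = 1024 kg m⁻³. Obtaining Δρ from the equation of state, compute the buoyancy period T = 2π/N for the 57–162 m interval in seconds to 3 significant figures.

ΔT = -4.7 K, ΔS = +3.39 psu (deep − shallow).
Δρ/ρ₀ = −αΔT + βΔS = 1.034 × 10⁻³ + 2.4747 × 10⁻³ = 3.5087 × 10⁻³, so Δρ ≈ 3.593 kg m⁻³.
N² = (g/ρ₀)·Δρ/Δz = g·(Δρ/ρ₀)/Δz = 9.8 × 3.5087 × 10⁻³ / 105 = 3.2748 × 10⁻⁴ s⁻².
N = √(3.2748 × 10⁻⁴) = 0.018096 rad s⁻¹ → T = 2π/N = 347.21 s ≈ 347 s.

347 s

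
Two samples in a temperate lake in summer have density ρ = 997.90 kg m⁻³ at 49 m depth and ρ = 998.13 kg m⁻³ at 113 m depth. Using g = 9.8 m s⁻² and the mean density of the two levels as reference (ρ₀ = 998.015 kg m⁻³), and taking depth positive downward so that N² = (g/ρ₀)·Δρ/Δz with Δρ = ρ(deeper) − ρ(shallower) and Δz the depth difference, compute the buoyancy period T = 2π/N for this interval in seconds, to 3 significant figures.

1.06 × 10³ s

Δρ = 998.13 − 997.90 = 0.23 kg m⁻³ over Δz = 113 − 49 = 64 m.
N² = (9.8/998.015) × (0.23/64) = 3.5289 × 10⁻⁵ s⁻².
N = √(3.5289 × 10⁻⁵) = 5.9405 × 10⁻³ rad s⁻¹, so T = 2π/N = 1.0577 × 10³ s ≈ 1.06 × 10³ s.
A positive N² confirms static stability across the interval.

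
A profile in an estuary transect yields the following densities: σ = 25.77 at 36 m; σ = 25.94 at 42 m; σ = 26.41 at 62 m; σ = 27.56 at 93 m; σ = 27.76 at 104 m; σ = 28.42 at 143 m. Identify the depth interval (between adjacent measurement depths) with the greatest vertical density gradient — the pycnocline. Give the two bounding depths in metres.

Compute the density gradient over each adjacent pair:
  36–42 m: Δρ/Δz = 0.17/6 = 0.028 kg m⁻⁴
  42–62 m: Δρ/Δz = 0.47/20 = 0.024 kg m⁻⁴
  62–93 m: Δρ/Δz = 1.15/31 = 0.037 kg m⁻⁴
  93–104 m: Δρ/Δz = 0.20/11 = 0.018 kg m⁻⁴
  104–143 m: Δρ/Δz = 0.66/39 = 0.017 kg m⁻⁴
The largest gradient is in the 62–93 m interval — the pycnocline.

62–93 m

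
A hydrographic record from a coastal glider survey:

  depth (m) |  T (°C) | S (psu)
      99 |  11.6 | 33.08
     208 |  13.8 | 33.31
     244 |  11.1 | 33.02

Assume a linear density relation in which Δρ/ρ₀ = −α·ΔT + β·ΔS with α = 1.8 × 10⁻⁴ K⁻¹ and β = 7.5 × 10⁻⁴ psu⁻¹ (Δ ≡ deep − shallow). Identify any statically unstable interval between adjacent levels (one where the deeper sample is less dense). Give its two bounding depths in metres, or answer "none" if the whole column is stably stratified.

99–208 m

Evaluate Δρ/ρ₀ = −αΔT + βΔS across each adjacent pair:
  99–208 m: −αΔT+βΔS = −(1.8 × 10⁻⁴)(+2.2)+(7.5 × 10⁻⁴)(+0.23) = -2.2 × 10⁻⁴ → UNSTABLE
  208–244 m: −αΔT+βΔS = −(1.8 × 10⁻⁴)(-2.7)+(7.5 × 10⁻⁴)(-0.29) = 2.7 × 10⁻⁴ → stable
The 99–208 m interval has Δρ < 0: lighter water underlies denser water.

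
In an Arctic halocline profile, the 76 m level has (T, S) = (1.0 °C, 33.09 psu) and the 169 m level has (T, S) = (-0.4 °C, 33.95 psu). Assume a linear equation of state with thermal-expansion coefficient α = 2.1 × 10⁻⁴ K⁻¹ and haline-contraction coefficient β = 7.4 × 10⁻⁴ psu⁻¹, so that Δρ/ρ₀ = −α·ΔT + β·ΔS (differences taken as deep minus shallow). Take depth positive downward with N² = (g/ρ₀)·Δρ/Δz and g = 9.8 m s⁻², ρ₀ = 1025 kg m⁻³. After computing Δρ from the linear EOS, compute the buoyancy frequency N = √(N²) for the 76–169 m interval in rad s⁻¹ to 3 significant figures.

ΔT = -1.4 K, ΔS = +0.86 psu (deep − shallow).
Δρ/ρ₀ = −αΔT + βΔS = 2.94 × 10⁻⁴ + 6.364 × 10⁻⁴ = 9.304 × 10⁻⁴, so Δρ ≈ 0.9537 kg m⁻³.
N² = (g/ρ₀)·Δρ/Δz = g·(Δρ/ρ₀)/Δz = 9.8 × 9.304 × 10⁻⁴ / 93 = 9.8042 × 10⁻⁵ s⁻².
N = √(9.8042 × 10⁻⁵) = 9.9016 × 10⁻³ rad s⁻¹ ≈ 9.90 × 10⁻³ rad s⁻¹.

9.90 × 10⁻³ rad s⁻¹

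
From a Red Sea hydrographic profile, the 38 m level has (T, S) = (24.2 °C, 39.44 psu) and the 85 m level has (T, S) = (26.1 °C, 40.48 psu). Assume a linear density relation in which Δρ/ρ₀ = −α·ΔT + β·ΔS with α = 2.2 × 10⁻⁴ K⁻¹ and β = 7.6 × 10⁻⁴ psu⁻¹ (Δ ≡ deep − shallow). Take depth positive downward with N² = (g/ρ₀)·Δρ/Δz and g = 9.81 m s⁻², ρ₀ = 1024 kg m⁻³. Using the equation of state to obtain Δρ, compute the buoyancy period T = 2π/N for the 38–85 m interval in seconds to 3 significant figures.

713 s

ΔT = +1.9 K, ΔS = +1.04 psu (deep − shallow).
Δρ/ρ₀ = −αΔT + βΔS = -4.18 × 10⁻⁴ + 7.904 × 10⁻⁴ = 3.724 × 10⁻⁴, so Δρ ≈ 0.3813 kg m⁻³.
N² = (g/ρ₀)·Δρ/Δz = g·(Δρ/ρ₀)/Δz = 9.81 × 3.724 × 10⁻⁴ / 47 = 7.7729 × 10⁻⁵ s⁻².
N = √(7.7729 × 10⁻⁵) = 8.8164 × 10⁻³ rad s⁻¹ → T = 2π/N = 712.67 s ≈ 713 s.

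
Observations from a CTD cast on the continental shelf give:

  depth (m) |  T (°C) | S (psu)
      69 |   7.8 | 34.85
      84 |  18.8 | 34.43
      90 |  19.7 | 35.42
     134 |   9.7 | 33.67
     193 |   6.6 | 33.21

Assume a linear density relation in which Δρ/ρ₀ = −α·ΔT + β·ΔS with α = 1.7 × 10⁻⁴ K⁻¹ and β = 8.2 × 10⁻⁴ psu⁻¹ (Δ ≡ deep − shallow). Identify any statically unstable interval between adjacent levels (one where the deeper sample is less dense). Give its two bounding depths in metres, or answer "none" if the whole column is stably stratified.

Evaluate Δρ/ρ₀ = −αΔT + βΔS across each adjacent pair:
  69–84 m: −αΔT+βΔS = −(1.7 × 10⁻⁴)(+11.0)+(8.2 × 10⁻⁴)(-0.42) = -2.2 × 10⁻³ → UNSTABLE
  84–90 m: −αΔT+βΔS = −(1.7 × 10⁻⁴)(+0.9)+(8.2 × 10⁻⁴)(+0.99) = 6.6 × 10⁻⁴ → stable
  90–134 m: −αΔT+βΔS = −(1.7 × 10⁻⁴)(-10.0)+(8.2 × 10⁻⁴)(-1.75) = 2.7 × 10⁻⁴ → stable
  134–193 m: −αΔT+βΔS = −(1.7 × 10⁻⁴)(-3.1)+(8.2 × 10⁻⁴)(-0.46) = 1.5 × 10⁻⁴ → stable
The 69–84 m interval has Δρ < 0: lighter water underlies denser water.

69–84 m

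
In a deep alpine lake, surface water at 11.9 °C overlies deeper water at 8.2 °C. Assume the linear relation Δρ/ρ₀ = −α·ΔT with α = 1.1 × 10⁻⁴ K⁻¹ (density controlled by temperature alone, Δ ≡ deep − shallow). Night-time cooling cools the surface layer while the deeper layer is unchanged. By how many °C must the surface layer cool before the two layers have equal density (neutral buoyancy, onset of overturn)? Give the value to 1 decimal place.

With temperature the only control, equal density requires T_surf′ = T_deep.
T_surf′ = 8.2 °C.
Cooling required: 11.9 − 8.2 = 3.7 °C.

3.7 °C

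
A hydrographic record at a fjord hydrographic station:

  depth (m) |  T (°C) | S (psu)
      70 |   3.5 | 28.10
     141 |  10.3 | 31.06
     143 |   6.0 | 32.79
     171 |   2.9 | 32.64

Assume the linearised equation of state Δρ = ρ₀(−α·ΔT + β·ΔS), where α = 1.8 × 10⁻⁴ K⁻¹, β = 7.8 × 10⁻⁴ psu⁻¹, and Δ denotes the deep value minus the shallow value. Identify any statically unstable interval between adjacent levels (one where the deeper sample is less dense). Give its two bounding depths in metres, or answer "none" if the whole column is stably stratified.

Evaluate Δρ/ρ₀ = −αΔT + βΔS across each adjacent pair:
  70–141 m: −αΔT+βΔS = −(1.8 × 10⁻⁴)(+6.8)+(7.8 × 10⁻⁴)(+2.96) = 1.1 × 10⁻³ → stable
  141–143 m: −αΔT+βΔS = −(1.8 × 10⁻⁴)(-4.3)+(7.8 × 10⁻⁴)(+1.73) = 2.1 × 10⁻³ → stable
  143–171 m: −αΔT+βΔS = −(1.8 × 10⁻⁴)(-3.1)+(7.8 × 10⁻⁴)(-0.15) = 4.4 × 10⁻⁴ → stable
Every interval has Δρ > 0: the column is stably stratified throughout.

none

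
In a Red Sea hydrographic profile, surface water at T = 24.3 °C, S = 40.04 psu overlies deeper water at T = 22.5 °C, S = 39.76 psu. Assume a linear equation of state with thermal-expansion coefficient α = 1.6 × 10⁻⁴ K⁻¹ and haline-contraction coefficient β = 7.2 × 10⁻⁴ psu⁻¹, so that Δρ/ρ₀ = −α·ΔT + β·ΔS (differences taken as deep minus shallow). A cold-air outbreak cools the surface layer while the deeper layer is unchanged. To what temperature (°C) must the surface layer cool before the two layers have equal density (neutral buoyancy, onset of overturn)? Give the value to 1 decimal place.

23.8 °C

Neutral buoyancy requires Δρ = 0, i.e. −α(T_deep − T_surf′) + β(S_deep − S_surf) = 0.
T_surf′ = T_deep − (β/α)·ΔS = 22.5 − (7.2 × 10⁻⁴/1.6 × 10⁻⁴)·(-0.28) = 23.760 °C.
Cooling required: 24.3 − (23.760) = 0.540 °C.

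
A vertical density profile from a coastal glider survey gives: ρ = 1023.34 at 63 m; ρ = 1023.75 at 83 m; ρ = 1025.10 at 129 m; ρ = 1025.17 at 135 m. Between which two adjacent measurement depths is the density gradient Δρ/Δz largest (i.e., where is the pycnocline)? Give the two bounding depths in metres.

Compute the density gradient over each adjacent pair:
  63–83 m: Δρ/Δz = 0.41/20 = 0.020 kg m⁻⁴
  83–129 m: Δρ/Δz = 1.35/46 = 0.029 kg m⁻⁴
  129–135 m: Δρ/Δz = 0.07/6 = 0.012 kg m⁻⁴
The largest gradient is in the 83–129 m interval — the pycnocline.

83–129 m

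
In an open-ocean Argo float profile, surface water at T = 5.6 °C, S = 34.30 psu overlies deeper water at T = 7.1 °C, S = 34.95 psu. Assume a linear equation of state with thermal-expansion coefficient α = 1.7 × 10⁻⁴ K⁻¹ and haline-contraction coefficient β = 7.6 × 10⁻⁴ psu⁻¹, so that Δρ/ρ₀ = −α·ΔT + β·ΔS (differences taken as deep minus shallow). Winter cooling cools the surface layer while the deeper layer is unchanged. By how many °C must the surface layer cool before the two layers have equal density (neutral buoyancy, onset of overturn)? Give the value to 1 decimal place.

Neutral buoyancy requires Δρ = 0, i.e. −α(T_deep − T_surf′) + β(S_deep − S_surf) = 0.
T_surf′ = T_deep − (β/α)·ΔS = 7.1 − (7.6 × 10⁻⁴/1.7 × 10⁻⁴)·(+0.65) = 4.194 °C.
Cooling required: 5.6 − (4.194) = 1.406 °C.

1.4 °C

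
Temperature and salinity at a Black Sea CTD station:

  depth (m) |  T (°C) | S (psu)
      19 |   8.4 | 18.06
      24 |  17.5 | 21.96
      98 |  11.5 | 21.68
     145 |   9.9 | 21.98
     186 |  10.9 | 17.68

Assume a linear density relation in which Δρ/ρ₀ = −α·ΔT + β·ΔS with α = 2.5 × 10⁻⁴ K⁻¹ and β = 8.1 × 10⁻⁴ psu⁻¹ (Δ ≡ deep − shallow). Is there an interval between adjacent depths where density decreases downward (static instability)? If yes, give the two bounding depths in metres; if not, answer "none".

Evaluate Δρ/ρ₀ = −αΔT + βΔS across each adjacent pair:
  19–24 m: −αΔT+βΔS = −(2.5 × 10⁻⁴)(+9.1)+(8.1 × 10⁻⁴)(+3.90) = 8.8 × 10⁻⁴ → stable
  24–98 m: −αΔT+βΔS = −(2.5 × 10⁻⁴)(-6.0)+(8.1 × 10⁻⁴)(-0.28) = 1.3 × 10⁻³ → stable
  98–145 m: −αΔT+βΔS = −(2.5 × 10⁻⁴)(-1.6)+(8.1 × 10⁻⁴)(+0.30) = 6.4 × 10⁻⁴ → stable
  145–186 m: −αΔT+βΔS = −(2.5 × 10⁻⁴)(+1.0)+(8.1 × 10⁻⁴)(-4.30) = -3.7 × 10⁻³ → UNSTABLE
The 145–186 m interval has Δρ < 0: lighter water underlies denser water.

145–186 m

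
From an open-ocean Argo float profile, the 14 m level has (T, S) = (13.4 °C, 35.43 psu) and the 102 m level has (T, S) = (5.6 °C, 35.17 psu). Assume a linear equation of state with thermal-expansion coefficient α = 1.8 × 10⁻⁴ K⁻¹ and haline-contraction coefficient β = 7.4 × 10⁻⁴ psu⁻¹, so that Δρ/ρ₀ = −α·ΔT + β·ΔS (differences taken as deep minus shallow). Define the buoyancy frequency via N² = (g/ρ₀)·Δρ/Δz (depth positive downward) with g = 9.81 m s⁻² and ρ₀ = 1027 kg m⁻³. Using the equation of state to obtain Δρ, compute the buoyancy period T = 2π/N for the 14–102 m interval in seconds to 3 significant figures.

541 s

ΔT = -7.8 K, ΔS = -0.26 psu (deep − shallow).
Δρ/ρ₀ = −αΔT + βΔS = 1.404 × 10⁻³ − 1.924 × 10⁻⁴ = 1.2116 × 10⁻³, so Δρ ≈ 1.244 kg m⁻³.
N² = (g/ρ₀)·Δρ/Δz = g·(Δρ/ρ₀)/Δz = 9.81 × 1.2116 × 10⁻³ / 88 = 1.3507 × 10⁻⁴ s⁻².
N = √(1.3507 × 10⁻⁴) = 0.011622 rad s⁻¹ → T = 2π/N = 540.63 s ≈ 541 s.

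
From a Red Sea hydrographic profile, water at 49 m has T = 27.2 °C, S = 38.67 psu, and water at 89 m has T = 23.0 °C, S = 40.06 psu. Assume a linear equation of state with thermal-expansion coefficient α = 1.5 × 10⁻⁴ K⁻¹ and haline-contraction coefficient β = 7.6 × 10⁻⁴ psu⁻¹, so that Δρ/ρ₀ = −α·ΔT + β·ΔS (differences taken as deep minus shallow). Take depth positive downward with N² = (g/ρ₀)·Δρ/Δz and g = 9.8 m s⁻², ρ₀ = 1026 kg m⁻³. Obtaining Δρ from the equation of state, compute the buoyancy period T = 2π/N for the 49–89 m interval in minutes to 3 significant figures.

5.15 min

ΔT = -4.2 K, ΔS = +1.39 psu (deep − shallow).
Δρ/ρ₀ = −αΔT + βΔS = 6.30 × 10⁻⁴ + 1.0564 × 10⁻³ = 1.6864 × 10⁻³, so Δρ ≈ 1.730 kg m⁻³.
N² = (g/ρ₀)·Δρ/Δz = g·(Δρ/ρ₀)/Δz = 9.8 × 1.6864 × 10⁻³ / 40 = 4.1317 × 10⁻⁴ s⁻².
N = √(4.1317 × 10⁻⁴) = 0.020327 rad s⁻¹ → T = 2π/N = 309.11 s = 5.1518 min ≈ 5.15 min.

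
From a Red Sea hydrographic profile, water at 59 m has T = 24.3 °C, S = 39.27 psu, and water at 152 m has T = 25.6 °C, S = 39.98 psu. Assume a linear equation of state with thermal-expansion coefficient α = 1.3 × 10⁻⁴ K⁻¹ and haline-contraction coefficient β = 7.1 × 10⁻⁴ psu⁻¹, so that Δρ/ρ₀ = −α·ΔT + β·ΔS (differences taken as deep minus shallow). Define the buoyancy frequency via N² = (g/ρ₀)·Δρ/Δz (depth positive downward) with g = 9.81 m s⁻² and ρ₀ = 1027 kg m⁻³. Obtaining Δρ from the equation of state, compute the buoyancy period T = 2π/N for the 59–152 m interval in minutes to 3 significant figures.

ΔT = +1.3 K, ΔS = +0.71 psu (deep − shallow).
Δρ/ρ₀ = −αΔT + βΔS = -1.69 × 10⁻⁴ + 5.041 × 10⁻⁴ = 3.351 × 10⁻⁴, so Δρ ≈ 0.3441 kg m⁻³.
N² = (g/ρ₀)·Δρ/Δz = g·(Δρ/ρ₀)/Δz = 9.81 × 3.351 × 10⁻⁴ / 93 = 3.5348 × 10⁻⁵ s⁻².
N = √(3.5348 × 10⁻⁵) = 5.9454 × 10⁻³ rad s⁻¹ → T = 2π/N = 1.0568 × 10³ s = 17.613 min ≈ 17.6 min.

17.6 min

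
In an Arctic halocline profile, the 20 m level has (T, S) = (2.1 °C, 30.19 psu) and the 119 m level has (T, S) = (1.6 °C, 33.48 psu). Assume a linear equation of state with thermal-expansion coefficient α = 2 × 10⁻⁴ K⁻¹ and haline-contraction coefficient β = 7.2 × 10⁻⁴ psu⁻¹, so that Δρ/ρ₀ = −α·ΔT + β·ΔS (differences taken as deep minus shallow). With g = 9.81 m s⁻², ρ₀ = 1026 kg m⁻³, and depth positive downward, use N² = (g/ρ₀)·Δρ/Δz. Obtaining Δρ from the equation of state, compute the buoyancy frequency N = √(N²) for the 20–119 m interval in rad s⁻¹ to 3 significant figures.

ΔT = -0.5 K, ΔS = +3.29 psu (deep − shallow).
Δρ/ρ₀ = −αΔT + βΔS = 1.00 × 10⁻⁴ + 2.3688 × 10⁻³ = 2.4688 × 10⁻³, so Δρ ≈ 2.533 kg m⁻³.
N² = (g/ρ₀)·Δρ/Δz = g·(Δρ/ρ₀)/Δz = 9.81 × 2.4688 × 10⁻³ / 99 = 2.4464 × 10⁻⁴ s⁻².
N = √(2.4464 × 10⁻⁴) = 0.015641 rad s⁻¹ ≈ 0.0156 rad s⁻¹.

0.0156 rad s⁻¹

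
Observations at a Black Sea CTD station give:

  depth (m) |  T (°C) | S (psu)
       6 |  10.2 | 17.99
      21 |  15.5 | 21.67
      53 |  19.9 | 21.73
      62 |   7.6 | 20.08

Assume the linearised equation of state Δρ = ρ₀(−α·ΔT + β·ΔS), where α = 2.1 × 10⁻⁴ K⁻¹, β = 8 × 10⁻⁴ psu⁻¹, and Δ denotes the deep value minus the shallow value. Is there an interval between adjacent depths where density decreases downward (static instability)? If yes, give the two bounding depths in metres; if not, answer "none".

Evaluate Δρ/ρ₀ = −αΔT + βΔS across each adjacent pair:
  6–21 m: −αΔT+βΔS = −(2.1 × 10⁻⁴)(+5.3)+(8 × 10⁻⁴)(+3.68) = 1.8 × 10⁻³ → stable
  21–53 m: −αΔT+βΔS = −(2.1 × 10⁻⁴)(+4.4)+(8 × 10⁻⁴)(+0.06) = -8.8 × 10⁻⁴ → UNSTABLE
  53–62 m: −αΔT+βΔS = −(2.1 × 10⁻⁴)(-12.3)+(8 × 10⁻⁴)(-1.65) = 1.3 × 10⁻³ → stable
The 21–53 m interval has Δρ < 0: lighter water underlies denser water.

21–53 m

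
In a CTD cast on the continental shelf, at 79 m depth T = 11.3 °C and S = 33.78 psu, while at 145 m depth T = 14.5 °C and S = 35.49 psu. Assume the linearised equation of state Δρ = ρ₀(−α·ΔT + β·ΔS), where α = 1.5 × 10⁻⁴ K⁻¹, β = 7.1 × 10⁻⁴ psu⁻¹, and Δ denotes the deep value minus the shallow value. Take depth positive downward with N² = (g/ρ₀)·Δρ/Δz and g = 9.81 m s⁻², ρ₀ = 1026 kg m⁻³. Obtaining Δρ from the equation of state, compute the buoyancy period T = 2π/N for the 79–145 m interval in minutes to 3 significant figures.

ΔT = +3.2 K, ΔS = +1.71 psu (deep − shallow).
Δρ/ρ₀ = −αΔT + βΔS = -4.80 × 10⁻⁴ + 1.2141 × 10⁻³ = 7.341 × 10⁻⁴, so Δρ ≈ 0.7532 kg m⁻³.
N² = (g/ρ₀)·Δρ/Δz = g·(Δρ/ρ₀)/Δz = 9.81 × 7.341 × 10⁻⁴ / 66 = 1.0911 × 10⁻⁴ s⁻².
N = √(1.0911 × 10⁻⁴) = 0.010446 rad s⁻¹ → T = 2π/N = 601.49 s = 10.025 min ≈ 10.0 min.

10.0 min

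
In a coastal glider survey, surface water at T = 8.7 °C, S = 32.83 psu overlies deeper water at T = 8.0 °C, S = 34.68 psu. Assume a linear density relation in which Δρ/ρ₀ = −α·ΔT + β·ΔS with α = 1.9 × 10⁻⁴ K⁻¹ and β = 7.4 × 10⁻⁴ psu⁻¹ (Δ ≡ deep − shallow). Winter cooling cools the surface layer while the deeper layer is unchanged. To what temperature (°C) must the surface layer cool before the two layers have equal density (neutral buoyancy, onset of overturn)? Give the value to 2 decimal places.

0.79 °C

Neutral buoyancy requires Δρ = 0, i.e. −α(T_deep − T_surf′) + β(S_deep − S_surf) = 0.
T_surf′ = T_deep − (β/α)·ΔS = 8.0 − (7.4 × 10⁻⁴/1.9 × 10⁻⁴)·(+1.85) = 0.7947 °C.
Cooling required: 8.7 − (0.7947) = 7.9053 °C.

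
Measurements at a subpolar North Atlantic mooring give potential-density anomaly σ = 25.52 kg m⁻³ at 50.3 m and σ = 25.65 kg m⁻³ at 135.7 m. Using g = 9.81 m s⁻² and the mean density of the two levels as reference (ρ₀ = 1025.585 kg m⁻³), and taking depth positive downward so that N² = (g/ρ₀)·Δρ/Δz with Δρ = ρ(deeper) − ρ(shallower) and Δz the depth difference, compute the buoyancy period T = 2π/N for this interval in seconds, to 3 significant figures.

Δρ = 1025.65 − 1025.52 = 0.13 kg m⁻³ over Δz = 135.7 − 50.3 = 85.4 m.
N² = (9.81/1025.585) × (0.13/85.4) = 1.4561 × 10⁻⁵ s⁻².
N = √(1.4561 × 10⁻⁵) = 3.8159 × 10⁻³ rad s⁻¹, so T = 2π/N = 1.6466 × 10³ s ≈ 1.65 × 10³ s.

1.65 × 10³ s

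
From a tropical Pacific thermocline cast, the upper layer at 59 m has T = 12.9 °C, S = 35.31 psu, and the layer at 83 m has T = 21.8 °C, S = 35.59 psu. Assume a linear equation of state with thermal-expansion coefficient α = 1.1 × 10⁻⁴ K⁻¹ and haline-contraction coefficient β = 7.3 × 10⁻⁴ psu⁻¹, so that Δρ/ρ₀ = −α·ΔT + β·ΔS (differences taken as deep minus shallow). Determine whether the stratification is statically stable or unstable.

unstable

ΔT = 21.8 − 12.9 = +8.9 K and ΔS = 35.59 − 35.31 = +0.28 psu (deep − shallow).
−αΔT = -9.79 × 10⁻⁴; βΔS = 2.044 × 10⁻⁴; sum Δρ/ρ₀ = -7.746 × 10⁻⁴.
Δρ/ρ₀ < 0, so Δρ < 0: deeper water is lighter → statically unstable; the column would overturn.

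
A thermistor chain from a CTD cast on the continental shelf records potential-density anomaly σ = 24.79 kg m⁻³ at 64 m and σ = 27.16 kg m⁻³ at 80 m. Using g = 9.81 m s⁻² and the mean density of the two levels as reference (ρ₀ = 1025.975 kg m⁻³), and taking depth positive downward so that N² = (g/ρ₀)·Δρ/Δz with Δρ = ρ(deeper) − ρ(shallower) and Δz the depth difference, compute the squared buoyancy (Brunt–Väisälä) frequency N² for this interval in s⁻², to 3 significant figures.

Δρ = 1027.16 − 1024.79 = 2.37 kg m⁻³ over Δz = 80 − 64 = 16 m.
N² = (9.81/1025.975) × (2.37/16) = 1.4163 × 10⁻³ s⁻² ≈ 1.42 × 10⁻³ s⁻².

1.42 × 10⁻³ s⁻²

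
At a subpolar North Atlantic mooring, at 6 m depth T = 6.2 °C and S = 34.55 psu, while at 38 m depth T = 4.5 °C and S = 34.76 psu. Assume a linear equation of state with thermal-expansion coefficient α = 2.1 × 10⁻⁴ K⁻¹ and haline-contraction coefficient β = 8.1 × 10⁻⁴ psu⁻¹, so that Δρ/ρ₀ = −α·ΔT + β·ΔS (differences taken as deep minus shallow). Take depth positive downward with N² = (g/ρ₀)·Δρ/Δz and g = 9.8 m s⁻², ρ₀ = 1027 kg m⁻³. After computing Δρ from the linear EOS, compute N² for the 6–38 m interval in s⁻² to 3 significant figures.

ΔT = -1.7 K, ΔS = +0.21 psu (deep − shallow).
Δρ/ρ₀ = −αΔT + βΔS = 3.57 × 10⁻⁴ + 1.701 × 10⁻⁴ = 5.271 × 10⁻⁴, so Δρ ≈ 0.5413 kg m⁻³.
N² = (g/ρ₀)·Δρ/Δz = g·(Δρ/ρ₀)/Δz = 9.8 × 5.271 × 10⁻⁴ / 32 = 1.6142 × 10⁻⁴ s⁻² ≈ 1.61 × 10⁻⁴ s⁻².

1.61 × 10⁻⁴ s⁻²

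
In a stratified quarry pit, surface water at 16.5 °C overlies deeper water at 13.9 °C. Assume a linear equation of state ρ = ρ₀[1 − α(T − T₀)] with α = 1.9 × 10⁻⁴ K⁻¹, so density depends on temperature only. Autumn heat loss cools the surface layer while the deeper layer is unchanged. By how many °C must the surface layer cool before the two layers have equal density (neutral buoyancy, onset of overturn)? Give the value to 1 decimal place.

With temperature the only control, equal density requires T_surf′ = T_deep.
T_surf′ = 13.9 °C.
Cooling required: 16.5 − 13.9 = 2.6 °C.

2.6 °C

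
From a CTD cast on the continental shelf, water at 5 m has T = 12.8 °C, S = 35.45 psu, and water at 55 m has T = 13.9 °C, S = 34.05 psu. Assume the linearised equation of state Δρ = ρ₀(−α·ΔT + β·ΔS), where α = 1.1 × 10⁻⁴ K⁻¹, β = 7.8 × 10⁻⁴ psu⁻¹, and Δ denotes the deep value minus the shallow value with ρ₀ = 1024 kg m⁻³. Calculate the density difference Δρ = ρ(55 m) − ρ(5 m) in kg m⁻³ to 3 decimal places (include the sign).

-1.242 kg m⁻³

ΔT = +1.1 K, ΔS = -1.40 psu (deep − shallow).
Δρ/ρ₀ = −(1.1 × 10⁻⁴)(+1.1) + (7.8 × 10⁻⁴)(-1.40) = -1.213 × 10⁻³.
Δρ = 1024 × (-1.213 × 10⁻³) = -1.242 kg m⁻³.
Negative Δρ: lighter below, statically unstable.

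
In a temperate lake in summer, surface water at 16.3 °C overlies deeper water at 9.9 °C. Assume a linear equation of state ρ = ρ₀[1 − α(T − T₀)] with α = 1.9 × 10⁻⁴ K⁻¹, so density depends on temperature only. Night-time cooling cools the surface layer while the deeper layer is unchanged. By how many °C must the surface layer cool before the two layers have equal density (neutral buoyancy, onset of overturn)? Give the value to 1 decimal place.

With temperature the only control, equal density requires T_surf′ = T_deep.
T_surf′ = 9.9 °C.
Cooling required: 16.3 − 9.9 = 6.4 °C.

6.4 °C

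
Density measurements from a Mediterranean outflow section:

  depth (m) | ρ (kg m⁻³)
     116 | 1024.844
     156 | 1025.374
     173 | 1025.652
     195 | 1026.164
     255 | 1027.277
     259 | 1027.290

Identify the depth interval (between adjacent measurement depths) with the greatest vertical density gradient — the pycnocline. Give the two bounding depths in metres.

173–195 m

Compute the density gradient over each adjacent pair:
  116–156 m: Δρ/Δz = 0.530/40 = 0.013 kg m⁻⁴
  156–173 m: Δρ/Δz = 0.278/17 = 0.016 kg m⁻⁴
  173–195 m: Δρ/Δz = 0.512/22 = 0.023 kg m⁻⁴
  195–255 m: Δρ/Δz = 1.113/60 = 0.019 kg m⁻⁴
  255–259 m: Δρ/Δz = 0.013/4 = 3.2 × 10⁻³ kg m⁻⁴
The largest gradient is in the 173–195 m interval — the pycnocline.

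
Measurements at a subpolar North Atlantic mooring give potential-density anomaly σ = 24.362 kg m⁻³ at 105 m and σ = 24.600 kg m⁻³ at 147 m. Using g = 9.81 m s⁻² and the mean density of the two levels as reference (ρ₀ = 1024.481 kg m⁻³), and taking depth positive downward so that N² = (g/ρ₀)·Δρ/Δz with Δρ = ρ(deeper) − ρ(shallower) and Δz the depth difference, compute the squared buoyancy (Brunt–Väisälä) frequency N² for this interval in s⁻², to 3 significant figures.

5.43 × 10⁻⁵ s⁻²

Δρ = 1024.600 − 1024.362 = 0.238 kg m⁻³ over Δz = 147 − 105 = 42 m.
N² = (9.81/1024.481) × (0.238/42) = 5.4262 × 10⁻⁵ s⁻² ≈ 5.43 × 10⁻⁵ s⁻².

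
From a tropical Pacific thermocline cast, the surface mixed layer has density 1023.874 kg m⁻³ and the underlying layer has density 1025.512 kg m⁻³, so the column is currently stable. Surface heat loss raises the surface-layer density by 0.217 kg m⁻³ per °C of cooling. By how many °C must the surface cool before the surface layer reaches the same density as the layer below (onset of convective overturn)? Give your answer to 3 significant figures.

Density deficit of the surface layer: 1025.512 − 1023.874 = 1.638 kg m⁻³.
Required change = 1.638 / 0.217 = 7.55 °C.

7.55 °C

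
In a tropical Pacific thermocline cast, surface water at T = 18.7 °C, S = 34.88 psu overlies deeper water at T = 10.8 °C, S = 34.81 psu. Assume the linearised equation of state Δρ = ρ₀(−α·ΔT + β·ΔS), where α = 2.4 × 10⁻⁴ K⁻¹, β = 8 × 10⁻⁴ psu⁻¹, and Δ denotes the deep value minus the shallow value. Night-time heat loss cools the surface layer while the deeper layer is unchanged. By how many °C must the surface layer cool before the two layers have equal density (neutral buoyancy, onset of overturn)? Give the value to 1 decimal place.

7.7 °C

Neutral buoyancy requires Δρ = 0, i.e. −α(T_deep − T_surf′) + β(S_deep − S_surf) = 0.
T_surf′ = T_deep − (β/α)·ΔS = 10.8 − (8 × 10⁻⁴/2.4 × 10⁻⁴)·(-0.07) = 11.033 °C.
Cooling required: 18.7 − (11.033) = 7.667 °C.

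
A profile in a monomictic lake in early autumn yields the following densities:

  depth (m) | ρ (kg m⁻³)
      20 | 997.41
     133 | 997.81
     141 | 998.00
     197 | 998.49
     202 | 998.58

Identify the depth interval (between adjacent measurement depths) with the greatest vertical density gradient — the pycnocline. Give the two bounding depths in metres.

133–141 m

Compute the density gradient over each adjacent pair:
  20–133 m: Δρ/Δz = 0.40/113 = 3.5 × 10⁻³ kg m⁻⁴
  133–141 m: Δρ/Δz = 0.19/8 = 0.024 kg m⁻⁴
  141–197 m: Δρ/Δz = 0.49/56 = 8.7 × 10⁻³ kg m⁻⁴
  197–202 m: Δρ/Δz = 0.09/5 = 0.018 kg m⁻⁴
The largest gradient is in the 133–141 m interval — the pycnocline.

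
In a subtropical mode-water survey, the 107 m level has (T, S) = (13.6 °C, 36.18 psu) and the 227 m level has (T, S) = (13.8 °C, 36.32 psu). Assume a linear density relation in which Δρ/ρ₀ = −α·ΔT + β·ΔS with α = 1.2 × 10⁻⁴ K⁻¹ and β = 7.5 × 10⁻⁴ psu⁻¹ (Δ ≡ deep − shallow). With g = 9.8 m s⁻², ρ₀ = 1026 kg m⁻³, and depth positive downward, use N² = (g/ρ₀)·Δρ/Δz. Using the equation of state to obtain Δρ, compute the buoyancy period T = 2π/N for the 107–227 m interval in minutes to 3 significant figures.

40.7 min

ΔT = +0.2 K, ΔS = +0.14 psu (deep − shallow).
Δρ/ρ₀ = −αΔT + βΔS = -2.40 × 10⁻⁵ + 1.05 × 10⁻⁴ = 8.10 × 10⁻⁵, so Δρ ≈ 0.08311 kg m⁻³.
N² = (g/ρ₀)·Δρ/Δz = g·(Δρ/ρ₀)/Δz = 9.8 × 8.10 × 10⁻⁵ / 120 = 6.6150 × 10⁻⁶ s⁻².
N = √(6.6150 × 10⁻⁶) = 2.5720 × 10⁻³ rad s⁻¹ → T = 2π/N = 2.4429 × 10³ s = 40.715 min ≈ 40.7 min.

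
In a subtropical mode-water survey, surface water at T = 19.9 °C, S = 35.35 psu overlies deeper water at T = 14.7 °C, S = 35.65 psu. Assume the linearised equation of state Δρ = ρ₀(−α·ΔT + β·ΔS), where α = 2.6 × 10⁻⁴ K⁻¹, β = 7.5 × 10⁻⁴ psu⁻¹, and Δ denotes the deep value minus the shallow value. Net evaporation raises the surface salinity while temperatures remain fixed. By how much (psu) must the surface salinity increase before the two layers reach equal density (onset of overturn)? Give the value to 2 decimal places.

2.10 psu

Neutral buoyancy requires −α(T_deep − T_surf) + β(S_deep − S_surf′) = 0.
S_surf′ = S_deep − (α/β)·ΔT = 35.65 − (2.6 × 10⁻⁴/7.5 × 10⁻⁴)·(-5.2) = 37.4527 psu.
Increase required: 37.4527 − 35.35 = 2.1027 psu.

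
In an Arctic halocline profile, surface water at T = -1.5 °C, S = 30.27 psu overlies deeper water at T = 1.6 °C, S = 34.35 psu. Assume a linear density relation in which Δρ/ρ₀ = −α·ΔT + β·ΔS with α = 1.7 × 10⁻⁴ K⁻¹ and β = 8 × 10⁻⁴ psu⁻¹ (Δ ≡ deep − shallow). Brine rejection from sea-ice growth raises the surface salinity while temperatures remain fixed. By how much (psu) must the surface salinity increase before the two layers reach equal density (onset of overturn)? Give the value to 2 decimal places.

3.42 psu

Neutral buoyancy requires −α(T_deep − T_surf) + β(S_deep − S_surf′) = 0.
S_surf′ = S_deep − (α/β)·ΔT = 34.35 − (1.7 × 10⁻⁴/8 × 10⁻⁴)·(+3.1) = 33.6913 psu.
Increase required: 33.6913 − 30.27 = 3.4213 psu.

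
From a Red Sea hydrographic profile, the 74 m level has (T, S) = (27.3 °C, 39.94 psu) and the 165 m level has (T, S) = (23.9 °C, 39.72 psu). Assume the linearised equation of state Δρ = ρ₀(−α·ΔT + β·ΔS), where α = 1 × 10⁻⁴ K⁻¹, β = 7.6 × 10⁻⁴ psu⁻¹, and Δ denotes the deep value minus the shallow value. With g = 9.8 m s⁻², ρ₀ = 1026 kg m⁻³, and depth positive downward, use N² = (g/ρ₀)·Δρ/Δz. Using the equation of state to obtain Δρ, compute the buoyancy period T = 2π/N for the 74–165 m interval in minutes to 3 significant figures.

24.3 min

ΔT = -3.4 K, ΔS = -0.22 psu (deep − shallow).
Δρ/ρ₀ = −αΔT + βΔS = 3.40 × 10⁻⁴ − 1.672 × 10⁻⁴ = 1.728 × 10⁻⁴, so Δρ ≈ 0.1773 kg m⁻³.
N² = (g/ρ₀)·Δρ/Δz = g·(Δρ/ρ₀)/Δz = 9.8 × 1.728 × 10⁻⁴ / 91 = 1.8609 × 10⁻⁵ s⁻².
N = √(1.8609 × 10⁻⁵) = 4.3138 × 10⁻³ rad s⁻¹ → T = 2π/N = 1.4565 × 10³ s = 24.275 min ≈ 24.3 min.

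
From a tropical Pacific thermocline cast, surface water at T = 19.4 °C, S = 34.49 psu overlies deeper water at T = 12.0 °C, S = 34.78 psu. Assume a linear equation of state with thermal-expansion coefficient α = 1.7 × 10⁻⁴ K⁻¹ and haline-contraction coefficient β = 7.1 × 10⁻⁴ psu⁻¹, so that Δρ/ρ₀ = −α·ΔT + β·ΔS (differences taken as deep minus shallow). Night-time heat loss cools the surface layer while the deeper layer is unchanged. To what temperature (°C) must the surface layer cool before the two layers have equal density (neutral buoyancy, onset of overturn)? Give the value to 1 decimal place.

Neutral buoyancy requires Δρ = 0, i.e. −α(T_deep − T_surf′) + β(S_deep − S_surf) = 0.
T_surf′ = T_deep − (β/α)·ΔS = 12.0 − (7.1 × 10⁻⁴/1.7 × 10⁻⁴)·(+0.29) = 10.789 °C.
Cooling required: 19.4 − (10.789) = 8.611 °C.

10.8 °C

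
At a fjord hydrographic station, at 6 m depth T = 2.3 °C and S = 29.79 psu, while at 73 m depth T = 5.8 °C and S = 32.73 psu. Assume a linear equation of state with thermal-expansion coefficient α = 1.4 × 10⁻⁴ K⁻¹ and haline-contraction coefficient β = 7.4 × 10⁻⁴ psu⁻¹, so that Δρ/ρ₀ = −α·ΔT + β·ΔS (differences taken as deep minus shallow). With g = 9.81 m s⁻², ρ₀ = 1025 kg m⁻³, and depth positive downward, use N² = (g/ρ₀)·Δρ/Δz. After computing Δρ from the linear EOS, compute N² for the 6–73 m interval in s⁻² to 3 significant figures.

ΔT = +3.5 K, ΔS = +2.94 psu (deep − shallow).
Δρ/ρ₀ = −αΔT + βΔS = -4.90 × 10⁻⁴ + 2.1756 × 10⁻³ = 1.6856 × 10⁻³, so Δρ ≈ 1.728 kg m⁻³.
N² = (g/ρ₀)·Δρ/Δz = g·(Δρ/ρ₀)/Δz = 9.81 × 1.6856 × 10⁻³ / 67 = 2.4680 × 10⁻⁴ s⁻² ≈ 2.47 × 10⁻⁴ s⁻².

2.47 × 10⁻⁴ s⁻²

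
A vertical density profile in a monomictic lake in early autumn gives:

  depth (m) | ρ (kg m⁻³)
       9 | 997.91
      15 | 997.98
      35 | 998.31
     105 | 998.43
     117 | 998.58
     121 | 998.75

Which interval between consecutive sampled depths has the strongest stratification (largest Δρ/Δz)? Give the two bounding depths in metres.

117–121 m

Compute the density gradient over each adjacent pair:
  9–15 m: Δρ/Δz = 0.07/6 = 0.012 kg m⁻⁴
  15–35 m: Δρ/Δz = 0.33/20 = 0.017 kg m⁻⁴
  35–105 m: Δρ/Δz = 0.12/70 = 1.7 × 10⁻³ kg m⁻⁴
  105–117 m: Δρ/Δz = 0.15/12 = 0.012 kg m⁻⁴
  117–121 m: Δρ/Δz = 0.17/4 = 0.043 kg m⁻⁴
The largest gradient is in the 117–121 m interval — the pycnocline.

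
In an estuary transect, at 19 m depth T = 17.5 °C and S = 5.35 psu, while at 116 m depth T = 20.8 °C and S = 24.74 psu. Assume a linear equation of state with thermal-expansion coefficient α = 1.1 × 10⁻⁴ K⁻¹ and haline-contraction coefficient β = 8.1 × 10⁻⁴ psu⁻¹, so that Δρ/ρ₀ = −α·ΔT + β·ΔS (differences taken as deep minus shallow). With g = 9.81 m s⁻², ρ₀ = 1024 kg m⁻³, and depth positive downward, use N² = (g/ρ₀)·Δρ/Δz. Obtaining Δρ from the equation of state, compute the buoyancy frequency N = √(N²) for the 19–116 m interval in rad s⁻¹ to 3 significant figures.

0.0394 rad s⁻¹

ΔT = +3.3 K, ΔS = +19.39 psu (deep − shallow).
Δρ/ρ₀ = −αΔT + βΔS = -3.63 × 10⁻⁴ + 0.0157059 = 0.0153429, so Δρ ≈ 15.71 kg m⁻³.
N² = (g/ρ₀)·Δρ/Δz = g·(Δρ/ρ₀)/Δz = 9.81 × 0.0153429 / 97 = 1.5517 × 10⁻³ s⁻².
N = √(1.5517 × 10⁻³) = 0.039392 rad s⁻¹ ≈ 0.0394 rad s⁻¹.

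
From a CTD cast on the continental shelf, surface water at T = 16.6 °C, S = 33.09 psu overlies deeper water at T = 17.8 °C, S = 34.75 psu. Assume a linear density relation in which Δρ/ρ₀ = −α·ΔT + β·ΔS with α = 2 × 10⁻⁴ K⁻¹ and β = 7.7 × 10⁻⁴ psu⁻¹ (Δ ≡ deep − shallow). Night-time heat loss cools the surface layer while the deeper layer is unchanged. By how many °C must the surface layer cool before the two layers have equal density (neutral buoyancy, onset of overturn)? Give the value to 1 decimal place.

Neutral buoyancy requires Δρ = 0, i.e. −α(T_deep − T_surf′) + β(S_deep − S_surf) = 0.
T_surf′ = T_deep − (β/α)·ΔS = 17.8 − (7.7 × 10⁻⁴/2 × 10⁻⁴)·(+1.66) = 11.409 °C.
Cooling required: 16.6 − (11.409) = 5.191 °C.

5.2 °C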